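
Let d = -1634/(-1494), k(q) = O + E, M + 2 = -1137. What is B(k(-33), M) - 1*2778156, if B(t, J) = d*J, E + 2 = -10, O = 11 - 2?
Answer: -2076213095/747 ≈ -2.7794e+6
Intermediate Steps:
M = -1139 (M = -2 - 1137 = -1139)
O = 9
E = -12 (E = -2 - 10 = -12)
k(q) = -3 (k(q) = 9 - 12 = -3)
d = 817/747 (d = -1634*(-1/1494) = 817/747 ≈ 1.0937)
B(t, J) = 817*J/747
B(k(-33), M) - 1*2778156 = (817/747)*(-1139) - 1*2778156 = -930563/747 - 2778156 = -2076213095/747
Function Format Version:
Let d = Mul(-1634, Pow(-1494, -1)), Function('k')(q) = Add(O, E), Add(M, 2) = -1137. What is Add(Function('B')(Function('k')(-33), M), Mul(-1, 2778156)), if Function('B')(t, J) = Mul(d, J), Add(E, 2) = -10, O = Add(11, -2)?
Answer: Rational(-2076213095, 747) ≈ -2.7794e+6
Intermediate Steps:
M = -1139 (M = Add(-2, -1137) = -1139)
O = 9
E = -12 (E = Add(-2, -10) = -12)
Function('k')(q) = -3 (Function('k')(q) = Add(9, -12) = -3)
d = Rational(817, 747) (d = Mul(-1634, Rational(-1, 1494)) = Rational(817, 747) ≈ 1.0937)
Function('B')(t, J) = Mul(Rational(817, 747), J)
Add(Function('B')(Function('k')(-33), M), Mul(-1, 2778156)) = Add(Mul(Rational(817, 747), -1139), Mul(-1, 2778156)) = Add(Rational(-930563, 747), -2778156) = Rational(-2076213095, 747)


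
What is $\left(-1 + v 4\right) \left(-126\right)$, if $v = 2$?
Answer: $-882$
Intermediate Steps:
$\left(-1 + v 4\right) \left(-126\right) = \left(-1 + 2 \cdot 4\right) \left(-126\right) = \left(-1 + 8\right) \left(-126\right) = 7 \left(-126\right) = -882$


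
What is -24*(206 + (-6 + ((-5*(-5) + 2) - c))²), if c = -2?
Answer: -17640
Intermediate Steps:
-24*(206 + (-6 + ((-5*(-5) + 2) - c))²) = -24*(206 + (-6 + ((-5*(-5) + 2) - 1*(-2)))²) = -24*(206 + (-6 + ((25 + 2) + 2))²) = -24*(206 + (-6 + (27 + 2))²) = -24*(206 + (-6 + 29)²) = -24*(206 + 23²) = -24*(206 + 529) = -24*735 = -17640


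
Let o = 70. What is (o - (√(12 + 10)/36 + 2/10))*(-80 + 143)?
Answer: 21987/5 - 7*√22/4 ≈ 4389.2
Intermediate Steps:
(o - (√(12 + 10)/36 + 2/10))*(-80 + 143) = (70 - (√(12 + 10)/36 + 2/10))*(-80 + 143) = (70 - (√22*(1/36) + 2*(⅒)))*63 = (70 - (√22/36 + ⅕))*63 = (70 - (⅕ + √22/36))*63 = (70 + (-⅕ - √22/36))*63 = (349/5 - √22/36)*63 = 21987/5 - 7*√22/4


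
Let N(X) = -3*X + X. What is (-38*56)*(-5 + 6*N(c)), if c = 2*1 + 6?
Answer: 214928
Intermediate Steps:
c = 8 (c = 2 + 6 = 8)
N(X) = -2*X
(-38*56)*(-5 + 6*N(c)) = (-38*56)*(-5 + 6*(-2*8)) = -2128*(-5 + 6*(-16)) = -2128*(-5 - 96) = -2128*(-101) = 214928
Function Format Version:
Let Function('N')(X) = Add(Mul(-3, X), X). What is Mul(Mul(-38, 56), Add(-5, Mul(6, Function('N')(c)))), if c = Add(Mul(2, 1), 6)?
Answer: 214928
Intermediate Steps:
c = 8 (c = Add(2, 6) = 8)
Function('N')(X) = Mul(-2, X)
Mul(Mul(-38, 56), Add(-5, Mul(6, Function('N')(c)))) = Mul(Mul(-38, 56), Add(-5, Mul(6, Mul(-2, 8)))) = Mul(-2128, Add(-5, Mul(6, -16))) = Mul(-2128, Add(-5, -96)) = Mul(-2128, -101) = 214928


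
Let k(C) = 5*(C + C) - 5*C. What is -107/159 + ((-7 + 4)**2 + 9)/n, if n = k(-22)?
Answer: -7316/8745 ≈ -0.83659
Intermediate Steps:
k(C) = 5*C (k(C) = 5*(2*C) - 5*C = 10*C - 5*C = 5*C)
n = -110 (n = 5*(-22) = -110)
-107/159 + ((-7 + 4)**2 + 9)/n = -107/159 + ((-7 + 4)**2 + 9)/(-110) = -107*1/159 + ((-3)**2 + 9)*(-1/110) = -107/159 + (9 + 9)*(-1/110) = -107/159 + 18*(-1/110) = -107/159 - 9/55 = -7316/8745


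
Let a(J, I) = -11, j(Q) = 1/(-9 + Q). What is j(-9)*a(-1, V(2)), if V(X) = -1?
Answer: 11/18 ≈ 0.61111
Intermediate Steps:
j(-9)*a(-1, V(2)) = -11/(-9 - 9) = -11/(-18) = -1/18*(-11) = 11/18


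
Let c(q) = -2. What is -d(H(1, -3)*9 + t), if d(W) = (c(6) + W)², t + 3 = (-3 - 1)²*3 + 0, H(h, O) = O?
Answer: -256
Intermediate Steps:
t = 45 (t = -3 + ((-3 - 1)²*3 + 0) = -3 + ((-4)²*3 + 0) = -3 + (16*3 + 0) = -3 + (48 + 0) = -3 + 48 = 45)
d(W) = (-2 + W)²
-d(H(1, -3)*9 + t) = -(-2 + (-3*9 + 45))² = -(-2 + (-27 + 45))² = -(-2 + 18)² = -1*16² = -1*256 = -256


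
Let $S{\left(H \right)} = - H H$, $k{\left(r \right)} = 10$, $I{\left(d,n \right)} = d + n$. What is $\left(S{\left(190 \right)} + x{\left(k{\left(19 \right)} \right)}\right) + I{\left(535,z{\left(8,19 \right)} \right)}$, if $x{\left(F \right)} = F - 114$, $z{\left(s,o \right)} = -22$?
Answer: $-35691$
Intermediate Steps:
$x{\left(F \right)} = -114 + F$
$S{\left(H \right)} = - H^{2}$
$\left(S{\left(190 \right)} + x{\left(k{\left(19 \right)} \right)}\right) + I{\left(535,z{\left(8,19 \right)} \right)} = \left(- 190^{2} + \left(-114 + 10\right)\right) + \left(535 - 22\right) = \left(\left(-1\right) 36100 - 104\right) + 513 = \left(-36100 - 104\right) + 513 = -36204 + 513 = -35691$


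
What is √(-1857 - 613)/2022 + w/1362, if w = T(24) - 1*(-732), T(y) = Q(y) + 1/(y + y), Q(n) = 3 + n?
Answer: 36433/65376 + I*√2470/2022 ≈ 0.55728 + 0.024579*I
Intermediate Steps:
T(y) = 3 + y + 1/(2*y) (T(y) = (3 + y) + 1/(y + y) = (3 + y) + 1/(2*y) = 3 + y + 1/(2*y))
w = 36433/48 (w = (3 + 24 + (½)/24) - 1*(-732) = (3 + 24 + (½)*(1/24)) + 732 = (3 + 24 + 1/48) + 732 = 1297/48 + 732 = 36433/48 ≈ 759.02)
√(-1857 - 613)/2022 + w/1362 = √(-1857 - 613)/2022 + (36433/48)/1362 = √(-2470)*(1/2022) + (36433/48)*(1/1362) = (I*√2470)*(1/2022) + 36433/65376 = I*√2470/2022 + 36433/65376 = 36433/65376 + I*√2470/2022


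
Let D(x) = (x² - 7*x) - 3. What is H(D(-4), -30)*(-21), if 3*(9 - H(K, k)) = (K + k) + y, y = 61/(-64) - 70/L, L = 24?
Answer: -26705/192 ≈ -139.09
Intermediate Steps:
y = -743/192 (y = 61/(-64) - 70/24 = 61*(-1/64) - 70*1/24 = -61/64 - 35/12 = -743/192 ≈ -3.8698)
D(x) = -3 + x² - 7*x
H(K, k) = 5927/576 - K/3 - k/3 (H(K, k) = 9 - ((K + k) - 743/192)/3 = 9 - (-743/192 + K + k)/3 = 9 + (743/576 - K/3 - k/3) = 5927/576 - K/3 - k/3)
H(D(-4), -30)*(-21) = (5927/576 - (-3 + (-4)² - 7*(-4))/3 - ⅓*(-30))*(-21) = (5927/576 - (-3 + 16 + 28)/3 + 10)*(-21) = (5927/576 - ⅓*41 + 10)*(-21) = (5927/576 - 41/3 + 10)*(-21) = (3815/576)*(-21) = -26705/192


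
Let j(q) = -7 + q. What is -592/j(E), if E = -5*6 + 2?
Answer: 592/35 ≈ 16.914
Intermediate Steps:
E = -28 (E = -30 + 2 = -28)
-592/j(E) = -592/(-7 - 28) = -592/(-35) = -592*(-1/35) = 592/35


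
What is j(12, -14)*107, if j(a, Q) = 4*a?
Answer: 5136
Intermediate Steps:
j(12, -14)*107 = (4*12)*107 = 48*107 = 5136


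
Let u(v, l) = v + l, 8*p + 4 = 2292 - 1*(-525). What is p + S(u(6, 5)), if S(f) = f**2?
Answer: 3781/8 ≈ 472.63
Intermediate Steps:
p = 2813/8 (p = -1/2 + (2292 - 1*(-525))/8 = -1/2 + (2292 + 525)/8 = -1/2 + (1/8)*2817 = -1/2 + 2817/8 = 2813/8 ≈ 351.63)
u(v, l) = l + v
p + S(u(6, 5)) = 2813/8 + (5 + 6)**2 = 2813/8 + 11**2 = 2813/8 + 121 = 3781/8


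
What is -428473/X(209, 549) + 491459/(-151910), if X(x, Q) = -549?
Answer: 64819522439/83398590 ≈ 777.23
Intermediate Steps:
-428473/X(209, 549) + 491459/(-151910) = -428473/(-549) + 491459/(-151910) = -428473*(-1/549) + 491459*(-1/151910) = 428473/549 - 491459/151910 = 64819522439/83398590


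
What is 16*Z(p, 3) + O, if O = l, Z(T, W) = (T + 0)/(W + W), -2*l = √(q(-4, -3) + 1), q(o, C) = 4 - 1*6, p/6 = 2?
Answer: 32 - I/2 ≈ 32.0 - 0.5*I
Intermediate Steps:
p = 12 (p = 6*2 = 12)
q(o, C) = -2 (q(o, C) = 4 - 6 = -2)
l = -I/2 (l = -√(-2 + 1)/2 = -I/2 ≈ -0.5*I)
Z(T, W) = T/(2*W) (Z(T, W) = T/((2*W)) = T*(1/(2*W)) = T/(2*W))
O = -I/2 ≈ -0.5*I
16*Z(p, 3) + O = 16*((½)*12/3) - I/2 = 16*((½)*12*(⅓)) - I/2 = 16*2 - I/2 = 32 - I/2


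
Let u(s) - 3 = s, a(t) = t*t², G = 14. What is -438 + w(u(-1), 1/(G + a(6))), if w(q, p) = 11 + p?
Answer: -98209/230 ≈ -427.00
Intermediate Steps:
a(t) = t³
u(s) = 3 + s
-438 + w(u(-1), 1/(G + a(6))) = -438 + (11 + 1/(14 + 6³)) = -438 + (11 + 1/(14 + 216)) = -438 + (11 + 1/230) = -438 + 2531/230 = -98209/230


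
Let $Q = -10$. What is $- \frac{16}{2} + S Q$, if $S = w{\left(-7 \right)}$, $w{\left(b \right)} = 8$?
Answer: $-88$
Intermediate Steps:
$S = 8$
$- \frac{16}{2} + S Q = - \frac{16}{2} + 8 \left(-10\right) = \left(-16\right) \frac{1}{2} - 80 = -8 - 80 = -88$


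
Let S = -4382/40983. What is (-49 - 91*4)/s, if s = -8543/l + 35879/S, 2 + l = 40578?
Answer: 36716532608/29832083426129 ≈ 0.0012308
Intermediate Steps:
l = 40576 (l = -2 + 40578 = 40576)
S = -4382/40983 (S = -4382*1/40983 = -4382/40983 ≈ -0.10692)
s = -29832083426129/88902016 (s = -8543/40576 + 35879/(-4382/40983) = -8543*1/40576 + 35879*(-40983/4382) = -8543/40576 - 1470429057/4382 = -29832083426129/88902016 ≈ -3.3556e+5)
(-49 - 91*4)/s = (-49 - 91*4)/(-29832083426129/88902016) = (-49 - 364)*(-88902016/29832083426129) = -413*(-88902016/29832083426129) = 36716532608/29832083426129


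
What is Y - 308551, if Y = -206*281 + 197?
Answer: -366240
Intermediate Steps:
Y = -57689 (Y = -57886 + 197 = -57689)
Y - 308551 = -57689 - 308551 = -366240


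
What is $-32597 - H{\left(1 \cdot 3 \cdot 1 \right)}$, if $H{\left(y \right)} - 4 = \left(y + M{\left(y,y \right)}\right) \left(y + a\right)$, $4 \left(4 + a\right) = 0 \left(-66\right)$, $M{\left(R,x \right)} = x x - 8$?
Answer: $-32597$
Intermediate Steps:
$M{\left(R,x \right)} = -8 + x^{2}$ ($M{\left(R,x \right)} = x^{2} - 8 = -8 + x^{2}$)
$a = -4$ ($a = -4 + \frac{0 \left(-66\right)}{4} = -4 + \frac{1}{4} \cdot 0 = -4 + 0 = -4$)
$H{\left(y \right)} = 4 + \left(-4 + y\right) \left(-8 + y + y^{2}\right)$ ($H{\left(y \right)} = 4 + \left(y + \left(-8 + y^{2}\right)\right) \left(y - 4\right) = 4 + \left(-8 + y + y^{2}\right) \left(-4 + y\right) = 4 + \left(-4 + y\right) \left(-8 + y + y^{2}\right)$)
$-32597 - H{\left(1 \cdot 3 \cdot 1 \right)} = -32597 - \left(36 + \left(1 \cdot 3 \cdot 1\right)^{3} - 12 \cdot 1 \cdot 3 \cdot 1 - 3 \left(1 \cdot 3 \cdot 1\right)^{2}\right) = -32597 - \left(36 + \left(3 \cdot 1\right)^{3} - 12 \cdot 3 \cdot 1 - 3 \left(3 \cdot 1\right)^{2}\right) = -32597 - \left(36 + 3^{3} - 36 - 3 \cdot 3^{2}\right) = -32597 - \left(36 + 27 - 36 - 27\right) = -32597 - 0 = -32597 + 0 = -32597$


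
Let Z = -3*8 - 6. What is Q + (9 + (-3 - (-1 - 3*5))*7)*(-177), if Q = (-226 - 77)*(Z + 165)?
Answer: -58605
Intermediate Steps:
Z = -30 (Z = -24 - 6 = -30)
Q = -40905 (Q = (-226 - 77)*(-30 + 165) = -303*135 = -40905)
Q + (9 + (-3 - (-1 - 3*5))*7)*(-177) = -40905 + (9 + (-3 - (-1 - 3*5))*7)*(-177) = -40905 + (9 + (-3 - (-1 - 15))*7)*(-177) = -40905 + (9 + (-3 - 1*(-16))*7)*(-177) = -40905 + (9 + (-3 + 16)*7)*(-177) = -40905 + (9 + 13*7)*(-177) = -40905 + (9 + 91)*(-177) = -40905 + 100*(-177) = -40905 - 17700 = -58605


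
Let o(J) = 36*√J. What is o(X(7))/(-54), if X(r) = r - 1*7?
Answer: 0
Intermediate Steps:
X(r) = -7 + r (X(r) = r - 7 = -7 + r)
o(X(7))/(-54) = (36*√(-7 + 7))/(-54) = (36*√0)*(-1/54) = (36*0)*(-1/54) = 0*(-1/54) = 0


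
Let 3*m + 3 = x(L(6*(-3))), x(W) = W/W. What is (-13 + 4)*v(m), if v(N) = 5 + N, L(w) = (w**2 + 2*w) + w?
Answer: -39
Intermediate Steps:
L(w) = w**2 + 3*w
x(W) = 1
m = -2/3 (m = -1 + (1/3)*1 = -1 + 1/3 = -2/3 ≈ -0.66667)
(-13 + 4)*v(m) = (-13 + 4)*(5 - 2/3) = -9*13/3 = -39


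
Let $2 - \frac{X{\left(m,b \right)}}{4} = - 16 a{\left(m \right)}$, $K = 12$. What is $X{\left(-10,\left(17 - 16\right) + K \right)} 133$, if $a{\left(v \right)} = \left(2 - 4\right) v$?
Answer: $171304$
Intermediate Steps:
$a{\left(v \right)} = - 2 v$
$X{\left(m,b \right)} = 8 - 128 m$ ($X{\left(m,b \right)} = 8 - 4 \left(- 16 \left(- 2 m\right)\right) = 8 - 4 \cdot 32 m = 8 - 128 m$)
$X{\left(-10,\left(17 - 16\right) + K \right)} 133 = \left(8 - -1280\right) 133 = \left(8 + 1280\right) 133 = 1288 \cdot 133 = 171304$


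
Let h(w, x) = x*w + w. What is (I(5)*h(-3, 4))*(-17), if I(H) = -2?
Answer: -510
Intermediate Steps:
h(w, x) = w + w*x (h(w, x) = w*x + w = w + w*x)
(I(5)*h(-3, 4))*(-17) = -(-6)*(1 + 4)*(-17) = -(-6)*5*(-17) = -2*(-15)*(-17) = 30*(-17) = -510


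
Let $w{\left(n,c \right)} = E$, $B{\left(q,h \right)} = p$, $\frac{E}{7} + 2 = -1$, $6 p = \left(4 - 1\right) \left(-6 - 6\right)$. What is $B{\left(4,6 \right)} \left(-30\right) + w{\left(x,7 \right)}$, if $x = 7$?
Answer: $159$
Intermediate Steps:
$p = -6$ ($p = \frac{\left(4 - 1\right) \left(-6 - 6\right)}{6} = \frac{3 \left(-12\right)}{6} = \frac{1}{6} \left(-36\right) = -6$)
$E = -21$ ($E = -14 + 7 \left(-1\right) = -14 - 7 = -21$)
$B{\left(q,h \right)} = -6$
$w{\left(n,c \right)} = -21$
$B{\left(4,6 \right)} \left(-30\right) + w{\left(x,7 \right)} = \left(-6\right) \left(-30\right) - 21 = 180 - 21 = 159$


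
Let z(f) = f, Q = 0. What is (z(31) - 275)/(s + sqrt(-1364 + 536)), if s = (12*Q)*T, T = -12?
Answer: 122*I*sqrt(23)/69 ≈ 8.4796*I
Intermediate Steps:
s = 0 (s = (12*0)*(-12) = 0*(-12) = 0)
(z(31) - 275)/(s + sqrt(-1364 + 536)) = (31 - 275)/(0 + sqrt(-1364 + 536)) = -244/(0 + sqrt(-828)) = -244/(0 + 6*I*sqrt(23)) = -244*(-I*sqrt(23)/138) = -(-122)*I*sqrt(23)/69 = 122*I*sqrt(23)/69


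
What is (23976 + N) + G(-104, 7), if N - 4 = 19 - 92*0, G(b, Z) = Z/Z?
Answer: 24000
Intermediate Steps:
G(b, Z) = 1
N = 23 (N = 4 + (19 - 92*0) = 4 + (19 + 0) = 4 + 19 = 23)
(23976 + N) + G(-104, 7) = (23976 + 23) + 1 = 23999 + 1 = 24000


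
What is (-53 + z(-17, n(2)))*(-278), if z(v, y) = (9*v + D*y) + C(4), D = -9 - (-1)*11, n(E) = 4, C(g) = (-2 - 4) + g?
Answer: 55600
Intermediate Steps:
C(g) = -6 + g
D = 2 (D = -9 - 1*(-11) = -9 + 11 = 2)
z(v, y) = -2 + 2*y + 9*v (z(v, y) = (9*v + 2*y) + (-6 + 4) = (2*y + 9*v) - 2 = -2 + 2*y + 9*v)
(-53 + z(-17, n(2)))*(-278) = (-53 + (-2 + 2*4 + 9*(-17)))*(-278) = (-53 + (-2 + 8 - 153))*(-278) = (-53 - 147)*(-278) = -200*(-278) = 55600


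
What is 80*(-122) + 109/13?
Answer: -126771/13 ≈ -9751.6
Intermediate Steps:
80*(-122) + 109/13 = -9760 + 109*(1/13) = -9760 + 109/13 = -126771/13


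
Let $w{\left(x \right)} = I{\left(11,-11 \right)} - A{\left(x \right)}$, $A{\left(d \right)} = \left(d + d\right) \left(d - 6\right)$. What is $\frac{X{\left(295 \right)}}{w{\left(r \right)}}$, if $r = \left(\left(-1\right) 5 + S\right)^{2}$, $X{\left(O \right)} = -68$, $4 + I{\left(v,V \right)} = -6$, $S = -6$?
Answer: $\frac{17}{6960} \approx 0.0024425$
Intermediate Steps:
$I{\left(v,V \right)} = -10$ ($I{\left(v,V \right)} = -4 - 6 = -10$)
$A{\left(d \right)} = 2 d \left(-6 + d\right)$
$r = 121$ ($r = \left(\left(-1\right) 5 - 6\right)^{2} = \left(-5 - 6\right)^{2} = \left(-11\right)^{2} = 121$)
$w{\left(x \right)} = -10 - 2 x \left(-6 + x\right)$
$\frac{X{\left(295 \right)}}{w{\left(r \right)}} = - \frac{68}{-10 - 242 \left(-6 + 121\right)} = - \frac{68}{-10 - 242 \cdot 115} = - \frac{68}{-10 - 27830} = - \frac{68}{-27840} = \left(-68\right) \left(- \frac{1}{27840}\right) = \frac{17}{6960}$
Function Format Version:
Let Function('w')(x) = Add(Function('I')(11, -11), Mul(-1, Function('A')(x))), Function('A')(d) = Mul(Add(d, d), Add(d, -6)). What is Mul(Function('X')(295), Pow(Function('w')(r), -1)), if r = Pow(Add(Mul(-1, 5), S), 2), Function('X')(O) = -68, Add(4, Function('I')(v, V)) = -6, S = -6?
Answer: Rational(17, 6960) ≈ 0.0024425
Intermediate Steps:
Function('I')(v, V) = -10 (Function('I')(v, V) = Add(-4, -6) = -10)
Function('A')(d) = Mul(2, d, Add(-6, d)) (Function('A')(d) = Mul(Mul(2, d), Add(-6, d)) = Mul(2, d, Add(-6, d)))
r = 121 (r = Pow(Add(Mul(-1, 5), -6), 2) = Pow(Add(-5, -6), 2) = Pow(-11, 2) = 121)
Function('w')(x) = Add(-10, Mul(-2, x, Add(-6, x))) (Function('w')(x) = Add(-10, Mul(-1, Mul(2, x, Add(-6, x)))) = Add(-10, Mul(-2, x, Add(-6, x))))
Mul(Function('X')(295), Pow(Function('w')(r), -1)) = Mul(-68, Pow(Add(-10, Mul(-2, 121, Add(-6, 121))), -1)) = Mul(-68, Pow(Add(-10, Mul(-2, 121, 115)), -1)) = Mul(-68, Pow(Add(-10, -27830), -1)) = Mul(-68, Pow(-27840, -1)) = Mul(-68, Rational(-1, 27840)) = Rational(17, 6960)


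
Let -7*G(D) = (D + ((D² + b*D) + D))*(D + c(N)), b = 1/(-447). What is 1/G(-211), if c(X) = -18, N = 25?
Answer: 3129/4514154256 ≈ 6.9315e-7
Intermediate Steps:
b = -1/447 ≈ -0.0022371
G(D) = -(-18 + D)*(D² + 893*D/447)/7 (G(D) = -(D + ((D² - D/447) + D))*(D - 18)/7 = -(D + (D² + 446*D/447))*(-18 + D)/7 = -(D² + 893*D/447)*(-18 + D)/7 = -(-18 + D)*(D² + 893*D/447)/7)
1/G(-211) = 1/((1/3129)*(-211)*(16074 - 447*(-211)² + 7153*(-211))) = 1/((1/3129)*(-211)*(16074 - 447*44521 - 1509283)) = 1/((1/3129)*(-211)*(16074 - 19900887 - 1509283)) = 1/((1/3129)*(-211)*(-21394096)) = 1/(4514154256/3129) = 3129/4514154256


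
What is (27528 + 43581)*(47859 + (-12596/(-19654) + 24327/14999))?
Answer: 9464901874987914/2781041 ≈ 3.4034e+9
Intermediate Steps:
(27528 + 43581)*(47859 + (-12596/(-19654) + 24327/14999)) = 71109*(47859 + (-12596*(-1/19654) + 24327*(1/14999))) = 71109*(47859 + (6298/9827 + 459/283)) = 71109*(47859 + 6292927/2781041) = 71109*(133104134146/2781041) = 9464901874987914/2781041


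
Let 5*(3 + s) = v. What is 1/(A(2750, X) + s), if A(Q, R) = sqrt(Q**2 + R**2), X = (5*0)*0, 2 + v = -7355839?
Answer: -5/7342106 ≈ -6.8100e-7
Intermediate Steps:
v = -7355841 (v = -2 - 7355839 = -7355841)
s = -7355856/5 (s = -3 + (1/5)*(-7355841) = -3 - 7355841/5 = -7355856/5 ≈ -1.4712e+6)
X = 0 (X = 0*0 = 0)
1/(A(2750, X) + s) = 1/(sqrt(2750**2 + 0**2) - 7355856/5) = 1/(sqrt(7562500 + 0) - 7355856/5) = 1/(sqrt(7562500) - 7355856/5) = 1/(2750 - 7355856/5) = 1/(-7342106/5) = -5/7342106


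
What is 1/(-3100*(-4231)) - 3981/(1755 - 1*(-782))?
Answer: -52215191563/33275545700 ≈ -1.5692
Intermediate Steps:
1/(-3100*(-4231)) - 3981/(1755 - 1*(-782)) = -1/3100*(-1/4231) - 3981/(1755 + 782) = 1/13116100 - 3981/2537 = -52215191563/33275545700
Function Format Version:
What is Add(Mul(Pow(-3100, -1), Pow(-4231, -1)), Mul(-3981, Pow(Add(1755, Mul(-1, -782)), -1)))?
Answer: Rational(-52215191563, 33275545700) ≈ -1.5692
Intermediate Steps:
Add(Mul(Pow(-3100, -1), Pow(-4231, -1)), Mul(-3981, Pow(Add(1755, Mul(-1, -782)), -1))) = Add(Mul(Rational(-1, 3100), Rational(-1, 4231)), Mul(-3981, Pow(Add(1755, 782), -1))) = Add(Rational(1, 13116100), Mul(-3981, Pow(2537, -1))) = Add(Rational(1, 13116100), Mul(-3981, Rational(1, 2537))) = Add(Rational(1, 13116100), Rational(-3981, 2537)) = Rational(-52215191563, 33275545700)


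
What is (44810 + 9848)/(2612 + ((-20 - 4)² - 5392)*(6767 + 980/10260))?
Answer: -14019777/8358750182 ≈ -0.0016773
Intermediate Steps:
(44810 + 9848)/(2612 + ((-20 - 4)² - 5392)*(6767 + 980/10260)) = 54658/(2612 + ((-24)² - 5392)*(6767 + 980*(1/10260))) = 54658/(2612 + (576 - 5392)*(6767 + 49/513)) = 54658/(2612 - 4816*3471520/513) = 54658/(2612 - 16718840320/513) = 54658/(-16717500364/513) = 54658*(-513/16717500364) = -14019777/8358750182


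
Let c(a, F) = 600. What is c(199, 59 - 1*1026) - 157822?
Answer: -157222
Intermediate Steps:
c(199, 59 - 1*1026) - 157822 = 600 - 157822 = -157222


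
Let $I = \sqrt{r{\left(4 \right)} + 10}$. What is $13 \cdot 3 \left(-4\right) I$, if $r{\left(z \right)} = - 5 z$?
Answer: $- 156 i \sqrt{10} \approx - 493.32 i$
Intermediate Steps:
$I = i \sqrt{10}$ ($I = \sqrt{\left(-5\right) 4 + 10} = \sqrt{-20 + 10} = \sqrt{-10} = i \sqrt{10} \approx 3.1623 i$)
$13 \cdot 3 \left(-4\right) I = 13 \cdot 3 \left(-4\right) i \sqrt{10} = 39 \left(-4\right) i \sqrt{10} = - 156 i \sqrt{10}$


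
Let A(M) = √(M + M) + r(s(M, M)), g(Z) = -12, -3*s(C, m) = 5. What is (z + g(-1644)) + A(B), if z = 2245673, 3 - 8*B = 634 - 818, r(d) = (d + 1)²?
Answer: 20210953/9 + √187/2 ≈ 2.2457e+6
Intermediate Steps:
s(C, m) = -5/3 (s(C, m) = -⅓*5 = -5/3)
r(d) = (1 + d)²
B = 187/8 (B = 3/8 - (634 - 818)/8 = 3/8 - ⅛*(-184) = 3/8 + 23 = 187/8 ≈ 23.375)
A(M) = 4/9 + √2*√M (A(M) = √(M + M) + (1 - 5/3)² = √(2*M) + (-⅔)² = √2*√M + 4/9 = 4/9 + √2*√M)
(z + g(-1644)) + A(B) = (2245673 - 12) + (4/9 + √2*√(187/8)) = 2245661 + (4/9 + √2*(√374/4)) = 2245661 + (4/9 + √187/2) = 20210953/9 + √187/2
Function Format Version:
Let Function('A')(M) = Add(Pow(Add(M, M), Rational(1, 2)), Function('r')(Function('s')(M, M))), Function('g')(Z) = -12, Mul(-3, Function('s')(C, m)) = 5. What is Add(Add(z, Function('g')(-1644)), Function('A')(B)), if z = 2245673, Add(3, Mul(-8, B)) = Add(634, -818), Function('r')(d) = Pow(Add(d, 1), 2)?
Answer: Add(Rational(20210953, 9), Mul(Rational(1, 2), Pow(187, Rational(1, 2)))) ≈ 2.2457e+6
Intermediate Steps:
Function('s')(C, m) = Rational(-5, 3) (Function('s')(C, m) = Mul(Rational(-1, 3), 5) = Rational(-5, 3))
Function('r')(d) = Pow(Add(1, d), 2)
B = Rational(187, 8) (B = Add(Rational(3, 8), Mul(Rational(-1, 8), Add(634, -818))) = Add(Rational(3, 8), Mul(Rational(-1, 8), -184)) = Add(Rational(3, 8), 23) = Rational(187, 8) ≈ 23.375)
Function('A')(M) = Add(Rational(4, 9), Mul(Pow(2, Rational(1, 2)), Pow(M, Rational(1, 2)))) (Function('A')(M) = Add(Pow(Add(M, M), Rational(1, 2)), Pow(Add(1, Rational(-5, 3)), 2)) = Add(Pow(Mul(2, M), Rational(1, 2)), Pow(Rational(-2, 3), 2)) = Add(Mul(Pow(2, Rational(1, 2)), Pow(M, Rational(1, 2))), Rational(4, 9)) = Add(Rational(4, 9), Mul(Pow(2, Rational(1, 2)), Pow(M, Rational(1, 2)))))
Add(Add(z, Function('g')(-1644)), Function('A')(B)) = Add(Add(2245673, -12), Add(Rational(4, 9), Mul(Pow(2, Rational(1, 2)), Pow(Rational(187, 8), Rational(1, 2))))) = Add(2245661, Add(Rational(4, 9), Mul(Pow(2, Rational(1, 2)), Mul(Rational(1, 4), Pow(374, Rational(1, 2)))))) = Add(2245661, Add(Rational(4, 9), Mul(Rational(1, 2), Pow(187, Rational(1, 2))))) = Add(Rational(20210953, 9), Mul(Rational(1, 2), Pow(187, Rational(1, 2))))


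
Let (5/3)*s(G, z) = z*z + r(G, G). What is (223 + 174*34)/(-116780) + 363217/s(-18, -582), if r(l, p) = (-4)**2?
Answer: 5146095793/2966854290 ≈ 1.7345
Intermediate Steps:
r(l, p) = 16
s(G, z) = 48/5 + 3*z**2/5 (s(G, z) = 3*(z*z + 16)/5 = 3*(z**2 + 16)/5 = 3*(16 + z**2)/5 = 48/5 + 3*z**2/5)
(223 + 174*34)/(-116780) + 363217/s(-18, -582) = (223 + 174*34)/(-116780) + 363217/(48/5 + (3/5)*(-582)**2) = (223 + 5916)*(-1/116780) + 363217/(48/5 + (3/5)*338724) = 6139*(-1/116780) + 363217/(48/5 + 1016172/5) = -6139/116780 + 363217/203244 = 5146095793/2966854290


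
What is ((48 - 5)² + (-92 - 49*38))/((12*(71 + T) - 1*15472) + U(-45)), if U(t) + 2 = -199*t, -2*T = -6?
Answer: 35/1877 ≈ 0.018647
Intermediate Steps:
T = 3 (T = -½*(-6) = 3)
U(t) = -2 - 199*t
((48 - 5)² + (-92 - 49*38))/((12*(71 + T) - 1*15472) + U(-45)) = ((48 - 5)² + (-92 - 49*38))/((12*(71 + 3) - 1*15472) + (-2 - 199*(-45))) = (43² + (-92 - 1862))/((12*74 - 15472) + (-2 + 8955)) = (1849 - 1954)/((888 - 15472) + 8953) = -105/(-14584 + 8953) = -105/(-5631) = -105*(-1/5631) = 35/1877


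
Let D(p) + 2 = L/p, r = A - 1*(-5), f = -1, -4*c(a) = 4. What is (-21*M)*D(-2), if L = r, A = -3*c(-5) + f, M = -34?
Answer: -3927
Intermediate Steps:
c(a) = -1 (c(a) = -¼*4 = -1)
A = 2 (A = -3*(-1) - 1 = 3 - 1 = 2)
r = 7 (r = 2 - 1*(-5) = 2 + 5 = 7)
L = 7
D(p) = -2 + 7/p
(-21*M)*D(-2) = (-21*(-34))*(-2 + 7/(-2)) = 714*(-2 + 7*(-½)) = 714*(-2 - 7/2) = 714*(-11/2) = -3927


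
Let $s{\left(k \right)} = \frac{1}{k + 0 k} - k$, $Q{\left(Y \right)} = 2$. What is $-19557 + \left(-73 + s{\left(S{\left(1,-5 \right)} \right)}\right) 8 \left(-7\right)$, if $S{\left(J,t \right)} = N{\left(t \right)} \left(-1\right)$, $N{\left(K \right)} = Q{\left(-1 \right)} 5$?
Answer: $- \frac{80117}{5} \approx -16023.0$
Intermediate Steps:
$N{\left(K \right)} = 10$ ($N{\left(K \right)} = 2 \cdot 5 = 10$)
$S{\left(J,t \right)} = -10$ ($S{\left(J,t \right)} = 10 \left(-1\right) = -10$)
$s{\left(k \right)} = \frac{1}{k} - k$ ($s{\left(k \right)} = \frac{1}{k + 0} - k = \frac{1}{k} - k$)
$-19557 + \left(-73 + s{\left(S{\left(1,-5 \right)} \right)}\right) 8 \left(-7\right) = -19557 + \left(-73 + \left(\frac{1}{-10} - -10\right)\right) 8 \left(-7\right) = -19557 + \left(-73 + \left(- \frac{1}{10} + 10\right)\right) \left(-56\right) = -19557 + \left(-73 + \frac{99}{10}\right) \left(-56\right) = -19557 - - \frac{17668}{5} = -19557 + \frac{17668}{5} = - \frac{80117}{5}$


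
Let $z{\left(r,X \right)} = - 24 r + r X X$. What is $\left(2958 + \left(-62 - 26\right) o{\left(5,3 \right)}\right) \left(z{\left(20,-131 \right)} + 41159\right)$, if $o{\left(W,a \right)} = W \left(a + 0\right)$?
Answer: $628826562$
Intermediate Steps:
$o{\left(W,a \right)} = W a$
$z{\left(r,X \right)} = - 24 r + r X^{2}$ ($z{\left(r,X \right)} = - 24 r + X r X = - 24 r + r X^{2}$)
$\left(2958 + \left(-62 - 26\right) o{\left(5,3 \right)}\right) \left(z{\left(20,-131 \right)} + 41159\right) = \left(2958 + \left(-62 - 26\right) 5 \cdot 3\right) \left(20 \left(-24 + \left(-131\right)^{2}\right) + 41159\right) = \left(2958 - 1320\right) \left(20 \left(-24 + 17161\right) + 41159\right) = \left(2958 - 1320\right) \left(20 \cdot 17137 + 41159\right) = 1638 \left(342740 + 41159\right) = 1638 \cdot 383899 = 628826562$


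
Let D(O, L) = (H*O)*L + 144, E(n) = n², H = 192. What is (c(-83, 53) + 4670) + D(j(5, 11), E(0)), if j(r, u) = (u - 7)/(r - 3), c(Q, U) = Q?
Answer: 4731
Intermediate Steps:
j(r, u) = (-7 + u)/(-3 + r)
D(O, L) = 144 + 192*L*O (D(O, L) = (192*O)*L + 144 = 192*L*O + 144 = 144 + 192*L*O)
(c(-83, 53) + 4670) + D(j(5, 11), E(0)) = (-83 + 4670) + (144 + 192*0²*((-7 + 11)/(-3 + 5))) = 4587 + (144 + 192*0*(4/2)) = 4587 + (144 + 192*0*((½)*4)) = 4587 + (144 + 192*0*2) = 4587 + (144 + 0) = 4587 + 144 = 4731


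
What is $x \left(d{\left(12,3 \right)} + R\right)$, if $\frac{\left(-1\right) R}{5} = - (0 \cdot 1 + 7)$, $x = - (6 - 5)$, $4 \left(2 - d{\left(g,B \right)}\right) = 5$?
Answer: $- \frac{143}{4} \approx -35.75$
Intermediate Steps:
$d{\left(g,B \right)} = \frac{3}{4}$ ($d{\left(g,B \right)} = 2 - \frac{5}{4} = \frac{3}{4}$)
$x = -1$ ($x = \left(-1\right) 1 = -1$)
$R = 35$ ($R = - 5 \left(- (0 \cdot 1 + 7)\right) = - 5 \left(- (0 + 7)\right) = - 5 \left(\left(-1\right) 7\right) = \left(-5\right) \left(-7\right) = 35$)
$x \left(d{\left(12,3 \right)} + R\right) = - (\frac{3}{4} + 35) = \left(-1\right) \frac{143}{4} = - \frac{143}{4}$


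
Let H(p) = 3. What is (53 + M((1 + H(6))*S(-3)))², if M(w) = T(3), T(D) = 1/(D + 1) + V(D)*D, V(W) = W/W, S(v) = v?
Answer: 50625/16 ≈ 3164.1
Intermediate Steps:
V(W) = 1
T(D) = D + 1/(1 + D) (T(D) = 1/(D + 1) + 1*D = 1/(1 + D) + D = D + 1/(1 + D))
M(w) = 13/4 (M(w) = (1 + 3 + 3²)/(1 + 3) = (1 + 3 + 9)/4 = (¼)*13 = 13/4)
(53 + M((1 + H(6))*S(-3)))² = (53 + 13/4)² = (225/4)² = 50625/16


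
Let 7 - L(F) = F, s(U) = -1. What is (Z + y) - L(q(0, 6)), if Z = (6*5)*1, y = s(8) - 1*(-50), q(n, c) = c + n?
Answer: 78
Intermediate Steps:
y = 49 (y = -1 - 1*(-50) = -1 + 50 = 49)
L(F) = 7 - F
Z = 30 (Z = 30*1 = 30)
(Z + y) - L(q(0, 6)) = (30 + 49) - (7 - (6 + 0)) = 79 - (7 - 1*6) = 79 - (7 - 6) = 79 - 1*1 = 79 - 1 = 78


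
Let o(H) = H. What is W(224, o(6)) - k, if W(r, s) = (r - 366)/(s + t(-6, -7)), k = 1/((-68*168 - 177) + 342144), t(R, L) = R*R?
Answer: -7822858/2313801 ≈ -3.3810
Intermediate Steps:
t(R, L) = R²
k = 1/330543 (k = 1/((-11424 - 177) + 342144) = 1/(-11601 + 342144) = 1/330543 ≈ 3.0253e-6)
W(r, s) = (-366 + r)/(36 + s) (W(r, s) = (r - 366)/(s + (-6)²) = (-366 + r)/(s + 36) = (-366 + r)/(36 + s))
W(224, o(6)) - k = (-366 + 224)/(36 + 6) - 1*1/330543 = -142/42 - 1/330543 = (1/42)*(-142) - 1/330543 = -71/21 - 1/330543 = -7822858/2313801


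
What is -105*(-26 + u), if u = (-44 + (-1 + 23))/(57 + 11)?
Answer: 93975/34 ≈ 2764.0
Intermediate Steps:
u = -11/34 (u = (-44 + 22)/68 = -22*1/68 = -11/34 ≈ -0.32353)
-105*(-26 + u) = -105*(-26 - 11/34) = -105*(-895/34) = 93975/34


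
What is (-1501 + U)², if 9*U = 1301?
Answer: 149035264/81 ≈ 1.8399e+6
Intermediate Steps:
U = 1301/9 (U = (⅑)*1301 = 1301/9 ≈ 144.56)
(-1501 + U)² = (-1501 + 1301/9)² = (-12208/9)² = 149035264/81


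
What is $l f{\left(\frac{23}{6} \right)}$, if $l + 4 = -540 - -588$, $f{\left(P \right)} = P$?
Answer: $\frac{506}{3} \approx 168.67$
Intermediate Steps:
$l = 44$ ($l = -4 - -48 = -4 + \left(-540 + 588\right) = -4 + 48 = 44$)
$l f{\left(\frac{23}{6} \right)} = 44 \cdot \frac{23}{6} = \frac{506}{3}$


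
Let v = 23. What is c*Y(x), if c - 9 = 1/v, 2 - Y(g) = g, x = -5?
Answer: 1456/23 ≈ 63.304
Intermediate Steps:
Y(g) = 2 - g
c = 208/23 (c = 9 + 1/23 = 208/23 ≈ 9.0435)
c*Y(x) = 208*(2 - 1*(-5))/23 = 208*(2 + 5)/23 = (208/23)*7 = 1456/23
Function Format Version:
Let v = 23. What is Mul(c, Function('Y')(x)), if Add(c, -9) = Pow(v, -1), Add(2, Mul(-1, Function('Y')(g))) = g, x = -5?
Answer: Rational(1456, 23) ≈ 63.304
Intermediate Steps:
Function('Y')(g) = Add(2, Mul(-1, g))
c = Rational(208, 23) (c = Add(9, Pow(23, -1)) = Add(9, Rational(1, 23)) = Rational(208, 23) ≈ 9.0435)
Mul(c, Function('Y')(x)) = Mul(Rational(208, 23), Add(2, Mul(-1, -5))) = Mul(Rational(208, 23), Add(2, 5)) = Mul(Rational(208, 23), 7) = Rational(1456, 23)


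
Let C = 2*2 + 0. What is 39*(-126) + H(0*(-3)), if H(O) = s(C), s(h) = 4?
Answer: -4910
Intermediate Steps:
C = 4 (C = 4 + 0 = 4)
H(O) = 4
39*(-126) + H(0*(-3)) = 39*(-126) + 4 = -4914 + 4 = -4910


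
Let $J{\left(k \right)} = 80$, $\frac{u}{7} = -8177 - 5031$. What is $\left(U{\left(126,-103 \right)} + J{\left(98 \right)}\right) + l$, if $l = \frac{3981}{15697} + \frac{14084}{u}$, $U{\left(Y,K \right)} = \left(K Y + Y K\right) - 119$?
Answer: $- \frac{1347354436859}{51831494} \approx -25995.0$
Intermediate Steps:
$u = -92456$ ($u = 7 \left(-8177 - 5031\right) = 7 \left(-13208\right) = -92456$)
$U{\left(Y,K \right)} = -119 + 2 K Y$ ($U{\left(Y,K \right)} = \left(K Y + K Y\right) - 119 = 2 K Y - 119 = -119 + 2 K Y$)
$l = \frac{5249671}{51831494}$ ($l = \frac{3981}{15697} + \frac{14084}{-92456} = 3981 \cdot \frac{1}{15697} + 14084 \left(- \frac{1}{92456}\right) = \frac{3981}{15697} - \frac{503}{3302} = \frac{5249671}{51831494} \approx 0.10128$)
$\left(U{\left(126,-103 \right)} + J{\left(98 \right)}\right) + l = \left(\left(-119 + 2 \left(-103\right) 126\right) + 80\right) + \frac{5249671}{51831494} = \left(\left(-119 - 25956\right) + 80\right) + \frac{5249671}{51831494} = \left(-26075 + 80\right) + \frac{5249671}{51831494} = -25995 + \frac{5249671}{51831494} = - \frac{1347354436859}{51831494}$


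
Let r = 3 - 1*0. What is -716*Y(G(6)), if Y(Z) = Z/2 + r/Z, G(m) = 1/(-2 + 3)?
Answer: -2506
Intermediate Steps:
r = 3 (r = 3 + 0 = 3)
G(m) = 1 (G(m) = 1/1 = 1)
Y(Z) = Z/2 + 3/Z
-716*Y(G(6)) = -716*((½)*1 + 3/1) = -716*(½ + 3*1) = -716*(½ + 3) = -716*7/2 = -2506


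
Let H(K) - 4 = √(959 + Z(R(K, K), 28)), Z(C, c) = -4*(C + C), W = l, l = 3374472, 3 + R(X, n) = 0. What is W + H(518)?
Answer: 3374476 + √983 ≈ 3.3745e+6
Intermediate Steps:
R(X, n) = -3 (R(X, n) = -3 + 0 = -3)
W = 3374472
Z(C, c) = -8*C
H(K) = 4 + √983 (H(K) = 4 + √(959 - 8*(-3)) = 4 + √(959 + 24) = 4 + √983)
W + H(518) = 3374472 + (4 + √983) = 3374476 + √983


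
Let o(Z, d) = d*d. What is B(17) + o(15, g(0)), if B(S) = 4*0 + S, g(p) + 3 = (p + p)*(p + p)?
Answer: 26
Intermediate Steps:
g(p) = -3 + 4*p² (g(p) = -3 + (p + p)*(p + p) = -3 + (2*p)*(2*p) = -3 + 4*p²)
o(Z, d) = d²
B(S) = S (B(S) = 0 + S = S)
B(17) + o(15, g(0)) = 17 + (-3 + 4*0²)² = 17 + (-3 + 4*0)² = 17 + (-3 + 0)² = 17 + (-3)² = 17 + 9 = 26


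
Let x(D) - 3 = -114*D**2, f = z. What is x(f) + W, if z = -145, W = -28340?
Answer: -2425187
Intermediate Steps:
f = -145
x(D) = 3 - 114*D**2
x(f) + W = (3 - 114*(-145)**2) - 28340 = (3 - 114*21025) - 28340 = (3 - 2396850) - 28340 = -2396847 - 28340 = -2425187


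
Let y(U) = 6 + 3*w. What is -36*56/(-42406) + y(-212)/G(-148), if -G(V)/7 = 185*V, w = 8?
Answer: 2768991/58053814 ≈ 0.047697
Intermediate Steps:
y(U) = 30 (y(U) = 6 + 3*8 = 6 + 24 = 30)
G(V) = -1295*V
-36*56/(-42406) + y(-212)/G(-148) = -36*56/(-42406) + 30/((-1295*(-148))) = -2016*(-1/42406) + 30/191660 = 144/3029 + 30*(1/191660) = 144/3029 + 3/19166 = 2768991/58053814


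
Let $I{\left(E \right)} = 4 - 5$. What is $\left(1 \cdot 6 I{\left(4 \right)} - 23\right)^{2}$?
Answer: $841$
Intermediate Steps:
$I{\left(E \right)} = -1$
$\left(1 \cdot 6 I{\left(4 \right)} - 23\right)^{2} = \left(1 \cdot 6 \left(-1\right) - 23\right)^{2} = \left(6 \left(-1\right) - 23\right)^{2} = \left(-6 - 23\right)^{2} = \left(-29\right)^{2} = 841$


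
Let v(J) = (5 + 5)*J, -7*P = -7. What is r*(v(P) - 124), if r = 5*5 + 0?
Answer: -2850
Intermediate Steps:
P = 1 (P = -⅐*(-7) = 1)
r = 25 (r = 25 + 0 = 25)
v(J) = 10*J
r*(v(P) - 124) = 25*(10*1 - 124) = 25*(10 - 124) = 25*(-114) = -2850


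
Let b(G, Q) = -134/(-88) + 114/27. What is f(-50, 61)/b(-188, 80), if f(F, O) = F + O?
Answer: 4356/2275 ≈ 1.9147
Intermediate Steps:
b(G, Q) = 2275/396 (b(G, Q) = -134*(-1/88) + 114*(1/27) = 67/44 + 38/9 = 2275/396)
f(-50, 61)/b(-188, 80) = (-50 + 61)/(2275/396) = 11*(396/2275) = 4356/2275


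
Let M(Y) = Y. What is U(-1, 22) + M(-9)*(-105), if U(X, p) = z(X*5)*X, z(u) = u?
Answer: 950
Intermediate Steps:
U(X, p) = 5*X**2 (U(X, p) = (X*5)*X = (5*X)*X = 5*X**2)
U(-1, 22) + M(-9)*(-105) = 5*(-1)**2 - 9*(-105) = 5*1 + 945 = 5 + 945 = 950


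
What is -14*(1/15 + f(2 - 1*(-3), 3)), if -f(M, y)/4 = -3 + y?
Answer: -14/15 ≈ -0.93333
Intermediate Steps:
f(M, y) = 12 - 4*y (f(M, y) = -4*(-3 + y) = 12 - 4*y)
-14*(1/15 + f(2 - 1*(-3), 3)) = -14*(1/15 + (12 - 4*3)) = -14*(1/15 + (12 - 12)) = -14*(1/15 + 0) = -14*1/15 = -14/15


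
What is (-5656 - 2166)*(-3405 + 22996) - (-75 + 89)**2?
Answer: -153240998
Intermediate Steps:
(-5656 - 2166)*(-3405 + 22996) - (-75 + 89)**2 = -7822*19591 - 1*14**2 = -153240802 - 1*196 = -153240802 - 196 = -153240998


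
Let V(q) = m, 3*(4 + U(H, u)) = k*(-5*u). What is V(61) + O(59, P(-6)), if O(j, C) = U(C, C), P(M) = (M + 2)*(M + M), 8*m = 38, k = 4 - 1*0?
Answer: -1277/4 ≈ -319.25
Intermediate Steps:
k = 4 (k = 4 + 0 = 4)
U(H, u) = -4 - 20*u/3 (U(H, u) = -4 + (4*(-5*u))/3 = -4 + (-20*u)/3 = -4 - 20*u/3)
m = 19/4 (m = (⅛)*38 = 19/4 ≈ 4.7500)
P(M) = 2*M*(2 + M) (P(M) = (2 + M)*(2*M) = 2*M*(2 + M))
O(j, C) = -4 - 20*C/3
V(q) = 19/4
V(61) + O(59, P(-6)) = 19/4 + (-4 - 40*(-6)*(2 - 6)/3) = 19/4 + (-4 - 40*(-6)*(-4)/3) = 19/4 + (-4 - 20/3*48) = 19/4 + (-4 - 320) = 19/4 - 324 = -1277/4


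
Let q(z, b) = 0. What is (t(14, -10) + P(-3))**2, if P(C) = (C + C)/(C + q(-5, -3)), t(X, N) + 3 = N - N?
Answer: 1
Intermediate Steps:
t(X, N) = -3 (t(X, N) = -3 + (N - N) = -3 + 0 = -3)
P(C) = 2 (P(C) = (C + C)/(C + 0) = (2*C)/C = 2)
(t(14, -10) + P(-3))**2 = (-3 + 2)**2 = (-1)**2 = 1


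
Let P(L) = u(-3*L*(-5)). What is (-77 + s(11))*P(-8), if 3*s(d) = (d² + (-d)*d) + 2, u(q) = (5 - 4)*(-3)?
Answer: 229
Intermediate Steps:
u(q) = -3 (u(q) = 1*(-3) = -3)
s(d) = ⅔ (s(d) = ((d² + (-d)*d) + 2)/3 = ((d² - d²) + 2)/3 = (0 + 2)/3 = (⅓)*2 = ⅔)
P(L) = -3
(-77 + s(11))*P(-8) = (-77 + ⅔)*(-3) = -229/3*(-3) = 229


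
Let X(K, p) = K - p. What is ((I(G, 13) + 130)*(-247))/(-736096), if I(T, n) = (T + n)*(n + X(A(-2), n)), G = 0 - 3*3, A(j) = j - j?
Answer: 16055/368048 ≈ 0.043622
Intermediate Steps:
A(j) = 0
G = -9 (G = 0 - 9 = -9)
I(T, n) = 0 (I(T, n) = (T + n)*(n + (0 - n)) = (T + n)*(n - n) = (T + n)*0 = 0)
((I(G, 13) + 130)*(-247))/(-736096) = ((0 + 130)*(-247))/(-736096) = (130*(-247))*(-1/736096) = -32110*(-1/736096) = 16055/368048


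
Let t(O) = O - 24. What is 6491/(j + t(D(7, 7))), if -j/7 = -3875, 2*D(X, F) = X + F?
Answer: 6491/27108 ≈ 0.23945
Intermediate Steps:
D(X, F) = F/2 + X/2 (D(X, F) = (X + F)/2 = (F + X)/2 = F/2 + X/2)
t(O) = -24 + O
j = 27125 (j = -7*(-3875) = 27125)
6491/(j + t(D(7, 7))) = 6491/(27125 + (-24 + ((½)*7 + (½)*7))) = 6491/(27125 + (-24 + (7/2 + 7/2))) = 6491/(27125 + (-24 + 7)) = 6491/(27125 - 17) = 6491/27108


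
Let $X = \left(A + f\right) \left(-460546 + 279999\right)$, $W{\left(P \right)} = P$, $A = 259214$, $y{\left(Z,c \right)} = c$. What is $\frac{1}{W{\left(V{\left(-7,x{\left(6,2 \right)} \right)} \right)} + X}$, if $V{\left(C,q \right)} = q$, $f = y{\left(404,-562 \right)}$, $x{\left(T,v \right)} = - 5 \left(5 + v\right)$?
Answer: $- \frac{1}{46698842679} \approx -2.1414 \cdot 10^{-11}$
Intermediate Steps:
$x{\left(T,v \right)} = -25 - 5 v$
$f = -562$
$X = -46698842644$ ($X = \left(259214 - 562\right) \left(-460546 + 279999\right) = 258652 \left(-180547\right) = -46698842644$)
$\frac{1}{W{\left(V{\left(-7,x{\left(6,2 \right)} \right)} \right)} + X} = \frac{1}{\left(-25 - 10\right) - 46698842644} = \frac{1}{-35 - 46698842644} = \frac{1}{-46698842679} = - \frac{1}{46698842679}$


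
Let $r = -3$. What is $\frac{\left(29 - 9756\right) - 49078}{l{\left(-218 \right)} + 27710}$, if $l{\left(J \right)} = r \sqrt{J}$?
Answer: $- \frac{814743275}{383923031} - \frac{176415 i \sqrt{218}}{767846062} \approx -2.1222 - 0.0033923 i$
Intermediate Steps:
$l{\left(J \right)} = - 3 \sqrt{J}$
$\frac{\left(29 - 9756\right) - 49078}{l{\left(-218 \right)} + 27710} = \frac{\left(29 - 9756\right) - 49078}{- 3 \sqrt{-218} + 27710} = \frac{\left(29 - 9756\right) - 49078}{- 3 i \sqrt{218} + 27710} = \frac{-9727 - 49078}{- 3 i \sqrt{218} + 27710} = - \frac{58805}{27710 - 3 i \sqrt{218}}$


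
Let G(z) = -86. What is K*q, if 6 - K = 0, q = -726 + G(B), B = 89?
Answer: -4872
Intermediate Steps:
q = -812 (q = -726 - 86 = -812)
K = 6 (K = 6 - 1*0 = 6 + 0 = 6)
K*q = 6*(-812) = -4872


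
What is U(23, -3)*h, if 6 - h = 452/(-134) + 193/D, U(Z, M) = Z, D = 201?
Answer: 38893/201 ≈ 193.50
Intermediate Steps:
h = 1691/201 (h = 6 - (452/(-134) + 193/201) = 6 - (452*(-1/134) + 193*(1/201)) = 6 - (-226/67 + 193/201) = 6 - 1*(-485/201) = 6 + 485/201 = 1691/201 ≈ 8.4129)
U(23, -3)*h = 23*(1691/201) = 38893/201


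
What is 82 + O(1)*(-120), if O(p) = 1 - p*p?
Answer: 82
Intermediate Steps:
O(p) = 1 - p²
82 + O(1)*(-120) = 82 + (1 - 1*1²)*(-120) = 82 + (1 - 1*1)*(-120) = 82 + (1 - 1)*(-120) = 82 + 0*(-120) = 82 + 0 = 82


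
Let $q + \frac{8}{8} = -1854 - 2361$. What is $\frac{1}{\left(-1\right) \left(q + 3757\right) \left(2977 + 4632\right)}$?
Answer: $\frac{1}{3492531} \approx 2.8633 \cdot 10^{-7}$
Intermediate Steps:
$q = -4216$ ($q = -1 - 4215 = -4216$)
$\frac{1}{\left(-1\right) \left(q + 3757\right) \left(2977 + 4632\right)} = \frac{1}{\left(-1\right) \left(-4216 + 3757\right) \left(2977 + 4632\right)} = \frac{1}{\left(-1\right) \left(\left(-459\right) 7609\right)} = \frac{1}{\left(-1\right) \left(-3492531\right)} = \frac{1}{3492531}$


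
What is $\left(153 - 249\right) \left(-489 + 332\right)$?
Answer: $15072$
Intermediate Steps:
$\left(153 - 249\right) \left(-489 + 332\right) = \left(-96\right) \left(-157\right) = 15072$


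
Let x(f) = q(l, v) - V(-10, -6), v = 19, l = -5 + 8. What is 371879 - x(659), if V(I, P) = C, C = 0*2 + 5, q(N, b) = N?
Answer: 371881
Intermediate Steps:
l = 3
C = 5 (C = 0 + 5 = 5)
V(I, P) = 5
x(f) = -2 (x(f) = 3 - 1*5 = 3 - 5 = -2)
371879 - x(659) = 371879 - 1*(-2) = 371879 + 2 = 371881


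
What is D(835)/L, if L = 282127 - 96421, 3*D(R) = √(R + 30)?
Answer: √865/557118 ≈ 5.2791e-5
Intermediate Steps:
D(R) = √(30 + R)/3 (D(R) = √(R + 30)/3 = √(30 + R)/3)
L = 185706
D(835)/L = (√(30 + 835)/3)/185706 = (√865/3)*(1/185706) = √865/557118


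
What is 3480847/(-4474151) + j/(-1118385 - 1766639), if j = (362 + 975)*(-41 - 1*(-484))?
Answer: -12692326505269/12908033014624 ≈ -0.98329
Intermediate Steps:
j = 592291 (j = 1337*(-41 + 484) = 1337*443 = 592291)
3480847/(-4474151) + j/(-1118385 - 1766639) = 3480847/(-4474151) + 592291/(-1118385 - 1766639) = 3480847*(-1/4474151) + 592291/(-2885024) = -3480847/4474151 + 592291*(-1/2885024) = -3480847/4474151 - 592291/2885024 = -12692326505269/12908033014624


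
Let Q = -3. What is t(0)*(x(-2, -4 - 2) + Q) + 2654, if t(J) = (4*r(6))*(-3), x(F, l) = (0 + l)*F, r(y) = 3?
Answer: 2330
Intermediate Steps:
x(F, l) = F*l (x(F, l) = l*F = F*l)
t(J) = -36 (t(J) = (4*3)*(-3) = 12*(-3) = -36)
t(0)*(x(-2, -4 - 2) + Q) + 2654 = -36*(-2*(-4 - 2) - 3) + 2654 = -36*(-2*(-6) - 3) + 2654 = -36*(12 - 3) + 2654 = -36*9 + 2654 = -324 + 2654 = 2330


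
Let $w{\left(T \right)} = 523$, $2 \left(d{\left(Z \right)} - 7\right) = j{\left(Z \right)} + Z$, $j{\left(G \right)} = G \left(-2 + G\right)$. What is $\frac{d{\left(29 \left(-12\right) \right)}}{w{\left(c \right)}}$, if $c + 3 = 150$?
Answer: $\frac{60733}{523} \approx 116.12$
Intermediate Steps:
$c = 147$ ($c = -3 + 150 = 147$)
$d{\left(Z \right)} = 7 + \frac{Z}{2} + \frac{Z \left(-2 + Z\right)}{2}$ ($d{\left(Z \right)} = 7 + \frac{Z \left(-2 + Z\right) + Z}{2} = 7 + \frac{Z + Z \left(-2 + Z\right)}{2} = 7 + \left(\frac{Z}{2} + \frac{Z \left(-2 + Z\right)}{2}\right) = 7 + \frac{Z}{2} + \frac{Z \left(-2 + Z\right)}{2}$)
$\frac{d{\left(29 \left(-12\right) \right)}}{w{\left(c \right)}} = \frac{7 + \frac{\left(29 \left(-12\right)\right)^{2}}{2} - \frac{29 \left(-12\right)}{2}}{523} = \left(7 + \frac{\left(-348\right)^{2}}{2} - -174\right) \frac{1}{523} = \left(7 + \frac{1}{2} \cdot 121104 + 174\right) \frac{1}{523} = \left(7 + 60552 + 174\right) \frac{1}{523} = 60733 \cdot \frac{1}{523} = \frac{60733}{523}$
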